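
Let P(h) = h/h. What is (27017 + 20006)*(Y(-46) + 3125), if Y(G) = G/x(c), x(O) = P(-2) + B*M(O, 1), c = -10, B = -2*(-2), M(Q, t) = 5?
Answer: 3083721317/21 ≈ 1.4684e+8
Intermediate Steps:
B = 4
P(h) = 1
x(O) = 21 (x(O) = 1 + 4*5 = 1 + 20 = 21)
Y(G) = G/21
(27017 + 20006)*(Y(-46) + 3125) = (27017 + 20006)*((1/21)*(-46) + 3125) = 47023*(-46/21 + 3125) = 47023*(65579/21) = 3083721317/21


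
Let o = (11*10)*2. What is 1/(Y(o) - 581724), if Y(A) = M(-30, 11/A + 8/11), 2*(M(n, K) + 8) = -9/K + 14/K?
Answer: -171/99475622 ≈ -1.7190e-6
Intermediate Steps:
M(n, K) = -8 + 5/(2*K) (M(n, K) = -8 + (-9/K + 14/K)/2 = -8 + (5/K)/2 = -8 + 5/(2*K))
o = 220 (o = 110*2 = 220)
Y(A) = -8 + 5/(2*(8/11 + 11/A)) (Y(A) = -8 + 5/(2*(11/A + 8/11)) = -8 + 5/(2*(8/11 + 11/A)))
1/(Y(o) - 581724) = 1/((-1936 - 73*220)/(2*(121 + 8*220)) - 581724) = 1/((-1936 - 16060)/(2*(121 + 1760)) - 581724) = 1/((1/2)*(-17996)/1881 - 581724) = 1/((1/2)*(1/1881)*(-17996) - 581724) = 1/(-818/171 - 581724) = 1/(-99475622/171) = -171/99475622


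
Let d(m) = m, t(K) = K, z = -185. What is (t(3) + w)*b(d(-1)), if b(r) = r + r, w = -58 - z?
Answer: -260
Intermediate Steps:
w = 127 (w = -58 - 1*(-185) = -58 + 185 = 127)
b(r) = 2*r
(t(3) + w)*b(d(-1)) = (3 + 127)*(2*(-1)) = 130*(-2) = -260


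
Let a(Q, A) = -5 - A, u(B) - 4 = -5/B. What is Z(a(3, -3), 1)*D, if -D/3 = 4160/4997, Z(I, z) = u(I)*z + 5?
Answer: -143520/4997 ≈ -28.721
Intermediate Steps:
u(B) = 4 - 5/B
Z(I, z) = 5 + z*(4 - 5/I) (Z(I, z) = (4 - 5/I)*z + 5 = z*(4 - 5/I) + 5 = 5 + z*(4 - 5/I))
D = -12480/4997 ≈ -2.4975
Z(a(3, -3), 1)*D = (5 + 4*1 - 5*1/(-5 - 1*(-3)))*(-12480/4997) = (5 + 4 - 5*1/(-5 + 3))*(-12480/4997) = (5 + 4 - 5*1/(-2))*(-12480/4997) = (5 + 4 - 5*1*(-½))*(-12480/4997) = (5 + 4 + 5/2)*(-12480/4997) = (23/2)*(-12480/4997) = -143520/4997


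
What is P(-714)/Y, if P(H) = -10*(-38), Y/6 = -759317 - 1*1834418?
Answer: -38/1556241 ≈ -2.4418e-5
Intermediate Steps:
Y = -15562410 (Y = 6*(-759317 - 1*1834418) = 6*(-759317 - 1834418) = 6*(-2593735) = -15562410)
P(H) = 380
P(-714)/Y = 380/(-15562410) = 380*(-1/15562410) = -38/1556241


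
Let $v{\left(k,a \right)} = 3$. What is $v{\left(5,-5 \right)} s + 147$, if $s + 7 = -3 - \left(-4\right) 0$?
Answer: $117$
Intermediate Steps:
$s = -10$ ($s = -7 - \left(3 - 0\right) = -7 - 3 = -10$)
$v{\left(5,-5 \right)} s + 147 = 3 \left(-10\right) + 147 = -30 + 147 = 117$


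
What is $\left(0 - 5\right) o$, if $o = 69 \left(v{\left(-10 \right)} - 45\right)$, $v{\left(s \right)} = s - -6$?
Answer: $16905$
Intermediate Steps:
$v{\left(s \right)} = 6 + s$ ($v{\left(s \right)} = s + 6 = 6 + s$)
$o = -3381$ ($o = 69 \left(\left(6 - 10\right) - 45\right) = 69 \left(-4 - 45\right) = 69 \left(-49\right) = -3381$)
$\left(0 - 5\right) o = \left(0 - 5\right) \left(-3381\right) = \left(-5\right) \left(-3381\right) = 16905$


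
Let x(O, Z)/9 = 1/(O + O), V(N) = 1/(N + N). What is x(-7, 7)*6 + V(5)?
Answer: -263/70 ≈ -3.7571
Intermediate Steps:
V(N) = 1/(2*N)
x(O, Z) = 9/(2*O) (x(O, Z) = 9/(O + O) = 9/((2*O)) = 9*(1/(2*O)) = 9/(2*O))
x(-7, 7)*6 + V(5) = ((9/2)/(-7))*6 + (1/2)/5 = ((9/2)*(-1/7))*6 + (1/2)*(1/5) = -9/14*6 + 1/10 = -27/7 + 1/10 = -263/70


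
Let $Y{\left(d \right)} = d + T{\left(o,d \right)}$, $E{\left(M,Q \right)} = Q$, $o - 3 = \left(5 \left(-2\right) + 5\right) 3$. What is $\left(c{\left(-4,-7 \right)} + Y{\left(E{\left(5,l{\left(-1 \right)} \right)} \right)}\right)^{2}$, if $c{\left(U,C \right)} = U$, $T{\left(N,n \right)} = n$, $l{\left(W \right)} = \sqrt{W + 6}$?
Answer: $36 - 16 \sqrt{5} \approx 0.22291$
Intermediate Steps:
$o = -12$ ($o = 3 + \left(5 \left(-2\right) + 5\right) 3 = 3 + \left(-10 + 5\right) 3 = 3 - 15 = -12$)
$l{\left(W \right)} = \sqrt{6 + W}$
$Y{\left(d \right)} = 2 d$ ($Y{\left(d \right)} = d + d = 2 d$)
$\left(c{\left(-4,-7 \right)} + Y{\left(E{\left(5,l{\left(-1 \right)} \right)} \right)}\right)^{2} = \left(-4 + 2 \sqrt{6 - 1}\right)^{2} = \left(-4 + 2 \sqrt{5}\right)^{2}$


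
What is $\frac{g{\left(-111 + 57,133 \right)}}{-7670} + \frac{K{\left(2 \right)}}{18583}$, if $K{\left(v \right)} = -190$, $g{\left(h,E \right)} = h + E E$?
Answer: $- \frac{65833701}{28506322} \approx -2.3094$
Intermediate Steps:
$g{\left(h,E \right)} = h + E^{2}$
$\frac{g{\left(-111 + 57,133 \right)}}{-7670} + \frac{K{\left(2 \right)}}{18583} = \frac{\left(-111 + 57\right) + 133^{2}}{-7670} - \frac{190}{18583} = \left(-54 + 17689\right) \left(- \frac{1}{7670}\right) - \frac{190}{18583} = 17635 \left(- \frac{1}{7670}\right) - \frac{190}{18583} = - \frac{3527}{1534} - \frac{190}{18583} = - \frac{65833701}{28506322}$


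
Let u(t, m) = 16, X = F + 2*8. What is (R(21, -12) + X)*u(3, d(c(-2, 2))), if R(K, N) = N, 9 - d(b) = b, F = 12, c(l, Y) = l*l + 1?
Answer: 256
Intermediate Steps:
c(l, Y) = 1 + l**2 (c(l, Y) = l**2 + 1 = 1 + l**2)
d(b) = 9 - b
X = 28 (X = 12 + 2*8 = 12 + 16 = 28)
(R(21, -12) + X)*u(3, d(c(-2, 2))) = (-12 + 28)*16 = 16*16 = 256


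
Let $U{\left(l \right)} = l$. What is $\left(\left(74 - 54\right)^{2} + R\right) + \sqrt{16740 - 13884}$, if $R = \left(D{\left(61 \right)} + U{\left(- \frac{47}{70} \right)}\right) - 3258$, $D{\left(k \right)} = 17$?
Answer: $- \frac{198917}{70} + 2 \sqrt{714} \approx -2788.2$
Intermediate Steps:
$R = - \frac{226917}{70}$ ($R = \left(17 - \frac{47}{70}\right) - 3258 = \frac{1143}{70} - 3258 = - \frac{226917}{70} \approx -3241.7$)
$\left(\left(74 - 54\right)^{2} + R\right) + \sqrt{16740 - 13884} = \left(\left(74 - 54\right)^{2} - \frac{226917}{70}\right) + \sqrt{16740 - 13884} = \left(20^{2} - \frac{226917}{70}\right) + \sqrt{2856} = \left(400 - \frac{226917}{70}\right) + 2 \sqrt{714} = - \frac{198917}{70} + 2 \sqrt{714}$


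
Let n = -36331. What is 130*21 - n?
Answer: 39061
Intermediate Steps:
130*21 - n = 130*21 - 1*(-36331) = 2730 + 36331 = 39061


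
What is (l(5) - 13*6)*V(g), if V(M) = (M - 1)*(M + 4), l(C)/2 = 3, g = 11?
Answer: -10800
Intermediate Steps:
l(C) = 6 (l(C) = 2*3 = 6)
V(M) = (-1 + M)*(4 + M)
(l(5) - 13*6)*V(g) = (6 - 13*6)*(-4 + 11**2 + 3*11) = (6 - 78)*(-4 + 121 + 33) = -72*150 = -10800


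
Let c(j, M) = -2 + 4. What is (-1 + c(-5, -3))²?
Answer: 1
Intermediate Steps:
c(j, M) = 2
(-1 + c(-5, -3))² = (-1 + 2)² = 1² = 1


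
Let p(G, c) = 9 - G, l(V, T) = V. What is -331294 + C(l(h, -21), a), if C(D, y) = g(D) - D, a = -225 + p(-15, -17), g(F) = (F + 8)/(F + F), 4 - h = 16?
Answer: -1987691/6 ≈ -3.3128e+5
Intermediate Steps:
h = -12 (h = 4 - 1*16 = 4 - 16 = -12)
g(F) = (8 + F)/(2*F) (g(F) = (8 + F)/((2*F)) = (8 + F)*(1/(2*F)) = (8 + F)/(2*F))
a = -201 (a = -225 + (9 - 1*(-15)) = -225 + (9 + 15) = -225 + 24 = -201)
C(D, y) = -D + (8 + D)/(2*D) (C(D, y) = (8 + D)/(2*D) - D = -D + (8 + D)/(2*D))
-331294 + C(l(h, -21), a) = -331294 + (1/2 - 1*(-12) + 4/(-12)) = -331294 + (1/2 + 12 + 4*(-1/12)) = -331294 + (1/2 + 12 - 1/3) = -331294 + 73/6 = -1987691/6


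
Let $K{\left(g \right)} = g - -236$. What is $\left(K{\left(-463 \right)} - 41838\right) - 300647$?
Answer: $-342712$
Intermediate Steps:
$K{\left(g \right)} = 236 + g$ ($K{\left(g \right)} = g + 236 = 236 + g$)
$\left(K{\left(-463 \right)} - 41838\right) - 300647 = \left(\left(236 - 463\right) - 41838\right) - 300647 = \left(-227 - 41838\right) - 300647 = -42065 - 300647 = -342712$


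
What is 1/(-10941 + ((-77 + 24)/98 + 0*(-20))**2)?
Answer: -9604/105074555 ≈ -9.1402e-5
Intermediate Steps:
1/(-10941 + ((-77 + 24)/98 + 0*(-20))**2) = 1/(-10941 + (-53*1/98 + 0)**2) = 1/(-10941 + (-53/98 + 0)**2) = 1/(-10941 + (-53/98)**2) = 1/(-10941 + 2809/9604) = 1/(-105074555/9604) = -9604/105074555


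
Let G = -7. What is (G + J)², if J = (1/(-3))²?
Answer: 3844/81 ≈ 47.457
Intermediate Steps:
J = ⅑ (J = (-⅓)² = ⅑ ≈ 0.11111)
(G + J)² = (-7 + ⅑)² = (-62/9)² = 3844/81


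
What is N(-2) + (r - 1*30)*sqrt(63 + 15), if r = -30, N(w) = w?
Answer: -2 - 60*sqrt(78) ≈ -531.91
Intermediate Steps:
N(-2) + (r - 1*30)*sqrt(63 + 15) = -2 + (-30 - 1*30)*sqrt(63 + 15) = -2 + (-30 - 30)*sqrt(78) = -2 - 60*sqrt(78)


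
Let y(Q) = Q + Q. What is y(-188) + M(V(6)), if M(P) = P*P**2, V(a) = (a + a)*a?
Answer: 372872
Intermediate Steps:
y(Q) = 2*Q
V(a) = 2*a**2 (V(a) = (2*a)*a = 2*a**2)
M(P) = P**3
y(-188) + M(V(6)) = 2*(-188) + (2*6**2)**3 = -376 + (2*36)**3 = -376 + 72**3 = -376 + 373248 = 372872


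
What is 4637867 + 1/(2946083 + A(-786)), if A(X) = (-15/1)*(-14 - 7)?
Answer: 13665002053067/2946398 ≈ 4.6379e+6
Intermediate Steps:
A(X) = 315 (A(X) = -15*1*(-21) = -15*(-21) = 315)
4637867 + 1/(2946083 + A(-786)) = 4637867 + 1/(2946083 + 315) = 4637867 + 1/2946398 = 13665002053067/2946398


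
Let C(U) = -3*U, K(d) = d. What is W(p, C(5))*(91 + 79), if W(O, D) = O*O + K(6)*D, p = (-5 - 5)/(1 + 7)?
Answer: -120275/8 ≈ -15034.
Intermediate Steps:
p = -5/4 (p = -10/8 = -10*⅛ = -5/4 ≈ -1.2500)
W(O, D) = O² + 6*D (W(O, D) = O*O + 6*D = O² + 6*D)
W(p, C(5))*(91 + 79) = ((-5/4)² + 6*(-3*5))*(91 + 79) = (25/16 + 6*(-15))*170 = (25/16 - 90)*170 = -1415/16*170 = -120275/8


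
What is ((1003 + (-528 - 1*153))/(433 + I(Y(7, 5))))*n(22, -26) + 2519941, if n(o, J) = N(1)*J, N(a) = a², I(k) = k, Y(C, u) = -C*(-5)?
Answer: 22679308/9 ≈ 2.5199e+6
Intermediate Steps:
Y(C, u) = 5*C
n(o, J) = J (n(o, J) = 1²*J = 1*J = J)
((1003 + (-528 - 1*153))/(433 + I(Y(7, 5))))*n(22, -26) + 2519941 = ((1003 + (-528 - 1*153))/(433 + 5*7))*(-26) + 2519941 = ((1003 + (-528 - 153))/(433 + 35))*(-26) + 2519941 = ((1003 - 681)/468)*(-26) + 2519941 = (322*(1/468))*(-26) + 2519941 = (161/234)*(-26) + 2519941 = -161/9 + 2519941 = 22679308/9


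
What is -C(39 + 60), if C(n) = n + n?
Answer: -198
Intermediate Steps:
C(n) = 2*n
-C(39 + 60) = -2*(39 + 60) = -2*99 = -1*198 = -198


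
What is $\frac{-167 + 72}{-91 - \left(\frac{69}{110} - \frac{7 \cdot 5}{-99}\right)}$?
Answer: $\frac{94050}{91061} \approx 1.0328$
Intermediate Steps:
$\frac{-167 + 72}{-91 - \left(\frac{69}{110} - \frac{7 \cdot 5}{-99}\right)} = - \frac{95}{-91 + \left(\left(-69\right) \frac{1}{110} + 35 \left(- \frac{1}{99}\right)\right)} = - \frac{95}{-91 - \frac{971}{990}} = - \frac{95}{- \frac{91061}{990}} = \left(-95\right) \left(- \frac{990}{91061}\right) = \frac{94050}{91061}$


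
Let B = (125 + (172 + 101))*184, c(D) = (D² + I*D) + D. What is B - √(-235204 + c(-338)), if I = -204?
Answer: 73232 - I*√52346 ≈ 73232.0 - 228.79*I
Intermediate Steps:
c(D) = D² - 203*D (c(D) = (D² - 204*D) + D = D² - 203*D)
B = 73232 (B = (125 + 273)*184 = 398*184 = 73232)
B - √(-235204 + c(-338)) = 73232 - √(-235204 - 338*(-203 - 338)) = 73232 - √(-235204 - 338*(-541)) = 73232 - √(-235204 + 182858) = 73232 - √(-52346) = 73232 - I*√52346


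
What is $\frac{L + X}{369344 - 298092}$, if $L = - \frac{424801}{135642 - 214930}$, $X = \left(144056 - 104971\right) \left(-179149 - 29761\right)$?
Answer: $- \frac{647406131461999}{5649428576} \approx -1.146 \cdot 10^{5}$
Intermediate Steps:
$X = -8165247350$ ($X = 39085 \left(-208910\right) = -8165247350$)
$L = \frac{424801}{79288}$ ($L = - \frac{424801}{-79288} = \left(-424801\right) \left(- \frac{1}{79288}\right) = \frac{424801}{79288} \approx 5.3577$)
$\frac{L + X}{369344 - 298092} = \frac{\frac{424801}{79288} - 8165247350}{369344 - 298092} = - \frac{647406131461999}{79288 \cdot 71252} = \left(- \frac{647406131461999}{79288}\right) \frac{1}{71252} = - \frac{647406131461999}{5649428576}$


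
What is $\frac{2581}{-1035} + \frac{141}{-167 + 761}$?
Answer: $- \frac{51377}{22770} \approx -2.2563$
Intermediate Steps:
$\frac{2581}{-1035} + \frac{141}{-167 + 761} = 2581 \left(- \frac{1}{1035}\right) + \frac{141}{594} = - \frac{2581}{1035} + 141 \cdot \frac{1}{594} = - \frac{2581}{1035} + \frac{47}{198} = - \frac{51377}{22770}$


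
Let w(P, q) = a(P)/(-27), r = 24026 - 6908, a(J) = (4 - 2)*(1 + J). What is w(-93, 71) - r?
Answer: -462002/27 ≈ -17111.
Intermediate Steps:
a(J) = 2 + 2*J (a(J) = 2*(1 + J) = 2 + 2*J)
r = 17118
w(P, q) = -2/27 - 2*P/27 (w(P, q) = (2 + 2*P)/(-27) = (2 + 2*P)*(-1/27) = -2/27 - 2*P/27)
w(-93, 71) - r = (-2/27 - 2/27*(-93)) - 1*17118 = (-2/27 + 62/9) - 17118 = 184/27 - 17118 = -462002/27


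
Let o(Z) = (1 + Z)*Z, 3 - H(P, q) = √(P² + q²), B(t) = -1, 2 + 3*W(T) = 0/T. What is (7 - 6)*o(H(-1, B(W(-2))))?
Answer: 14 - 7*√2 ≈ 4.1005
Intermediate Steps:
W(T) = -⅔ (W(T) = -⅔ + (0/T)/3 = -⅔ + (⅓)*0 = -⅔ + 0 = -⅔)
H(P, q) = 3 - √(P² + q²)
o(Z) = Z*(1 + Z)
(7 - 6)*o(H(-1, B(W(-2)))) = (7 - 6)*((3 - √((-1)² + (-1)²))*(1 + (3 - √((-1)² + (-1)²)))) = 1*((3 - √(1 + 1))*(1 + (3 - √(1 + 1)))) = 1*((3 - √2)*(1 + (3 - √2))) = 1*((3 - √2)*(4 - √2)) = (3 - √2)*(4 - √2)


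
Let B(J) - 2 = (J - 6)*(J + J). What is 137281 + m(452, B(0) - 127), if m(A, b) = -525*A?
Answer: -100019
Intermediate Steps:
B(J) = 2 + 2*J*(-6 + J) (B(J) = 2 + (J - 6)*(J + J) = 2 + (-6 + J)*(2*J) = 2 + 2*J*(-6 + J))
137281 + m(452, B(0) - 127) = 137281 - 525*452 = 137281 - 237300 = -100019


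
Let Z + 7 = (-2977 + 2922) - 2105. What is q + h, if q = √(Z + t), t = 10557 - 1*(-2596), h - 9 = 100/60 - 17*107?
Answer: -5425/3 + √10986 ≈ -1703.5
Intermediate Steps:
Z = -2167 (Z = -7 + ((-2977 + 2922) - 2105) = -7 + (-55 - 2105) = -7 - 2160 = -2167)
h = -5425/3 (h = 9 + (100/60 - 17*107) = 9 + (100*(1/60) - 1819) = 9 + (5/3 - 1819) = 9 - 5452/3 = -5425/3 ≈ -1808.3)
t = 13153 (t = 10557 + 2596 = 13153)
q = √10986 (q = √(-2167 + 13153) = √10986 ≈ 104.81)
q + h = √10986 - 5425/3 = -5425/3 + √10986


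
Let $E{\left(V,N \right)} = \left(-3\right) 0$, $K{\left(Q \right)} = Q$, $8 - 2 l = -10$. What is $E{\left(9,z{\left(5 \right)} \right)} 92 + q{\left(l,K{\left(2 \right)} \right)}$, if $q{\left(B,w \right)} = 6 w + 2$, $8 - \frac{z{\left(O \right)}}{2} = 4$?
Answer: $14$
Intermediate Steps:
$l = 9$ ($l = 4 - -5 = 4 + 5 = 9$)
$z{\left(O \right)} = 8$ ($z{\left(O \right)} = 16 - 8 = 8$)
$E{\left(V,N \right)} = 0$
$q{\left(B,w \right)} = 2 + 6 w$
$E{\left(9,z{\left(5 \right)} \right)} 92 + q{\left(l,K{\left(2 \right)} \right)} = 0 \cdot 92 + \left(2 + 6 \cdot 2\right) = 0 + \left(2 + 12\right) = 0 + 14 = 14$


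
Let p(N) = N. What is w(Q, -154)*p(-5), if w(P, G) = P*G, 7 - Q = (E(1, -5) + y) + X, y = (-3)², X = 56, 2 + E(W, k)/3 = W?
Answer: -42350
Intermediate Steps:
E(W, k) = -6 + 3*W
y = 9
Q = -55 (Q = 7 - (((-6 + 3*1) + 9) + 56) = 7 - (((-6 + 3) + 9) + 56) = 7 - ((-3 + 9) + 56) = 7 - (6 + 56) = 7 - 1*62 = 7 - 62 = -55)
w(P, G) = G*P
w(Q, -154)*p(-5) = -154*(-55)*(-5) = 8470*(-5) = -42350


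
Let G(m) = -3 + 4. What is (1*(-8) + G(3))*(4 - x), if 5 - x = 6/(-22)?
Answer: 98/11 ≈ 8.9091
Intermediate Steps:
x = 58/11 (x = 5 - 6/(-22) = 5 - 6*(-1)/22 = 5 - 1*(-3/11) = 5 + 3/11 = 58/11 ≈ 5.2727)
G(m) = 1
(1*(-8) + G(3))*(4 - x) = (1*(-8) + 1)*(4 - 1*58/11) = (-8 + 1)*(4 - 58/11) = -7*(-14/11) = 98/11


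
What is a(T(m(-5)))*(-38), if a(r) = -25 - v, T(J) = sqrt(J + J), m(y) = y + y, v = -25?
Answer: 0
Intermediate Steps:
m(y) = 2*y
T(J) = sqrt(2)*sqrt(J) (T(J) = sqrt(2*J) = sqrt(2)*sqrt(J))
a(r) = 0 (a(r) = -25 - 1*(-25) = -25 + 25 = 0)
a(T(m(-5)))*(-38) = 0*(-38) = 0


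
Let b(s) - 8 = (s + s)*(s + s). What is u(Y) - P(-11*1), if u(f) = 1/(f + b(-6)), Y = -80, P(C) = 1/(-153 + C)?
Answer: 59/2952 ≈ 0.019986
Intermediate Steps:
b(s) = 8 + 4*s**2 (b(s) = 8 + (s + s)*(s + s) = 8 + (2*s)*(2*s) = 8 + 4*s**2)
u(f) = 1/(152 + f) (u(f) = 1/(f + (8 + 4*(-6)**2)) = 1/(f + (8 + 4*36)) = 1/(f + (8 + 144)) = 1/(f + 152) = 1/(152 + f))
u(Y) - P(-11*1) = 1/(152 - 80) - 1/(-153 - 11*1) = 1/72 - 1/(-153 - 11) = 1/72 - 1/(-164) = 1/72 - 1*(-1/164) = 1/72 + 1/164 = 59/2952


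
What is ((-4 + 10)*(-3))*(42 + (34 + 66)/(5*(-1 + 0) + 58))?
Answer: -41868/53 ≈ -789.96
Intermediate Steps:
((-4 + 10)*(-3))*(42 + (34 + 66)/(5*(-1 + 0) + 58)) = (6*(-3))*(42 + 100/(5*(-1) + 58)) = -18*(42 + 100/(-5 + 58)) = -18*(42 + 100/53) = -18*2326/53 = -41868/53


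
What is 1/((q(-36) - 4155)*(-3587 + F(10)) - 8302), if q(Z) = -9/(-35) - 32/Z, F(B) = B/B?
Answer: 315/4689536774 ≈ 6.7171e-8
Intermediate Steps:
F(B) = 1
q(Z) = 9/35 - 32/Z (q(Z) = -9*(-1/35) - 32/Z = 9/35 - 32/Z)
1/((q(-36) - 4155)*(-3587 + F(10)) - 8302) = 1/(((9/35 - 32/(-36)) - 4155)*(-3587 + 1) - 8302) = 1/(((9/35 - 32*(-1/36)) - 4155)*(-3586) - 8302) = 1/(((9/35 + 8/9) - 4155)*(-3586) - 8302) = 1/((361/315 - 4155)*(-3586) - 8302) = 1/(-1308464/315*(-3586) - 8302) = 1/(4692151904/315 - 8302) = 1/(4689536774/315) = 315/4689536774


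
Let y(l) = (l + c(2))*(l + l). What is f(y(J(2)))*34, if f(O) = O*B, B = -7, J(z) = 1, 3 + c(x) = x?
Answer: 0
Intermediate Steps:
c(x) = -3 + x
y(l) = 2*l*(-1 + l) (y(l) = (l + (-3 + 2))*(l + l) = (l - 1)*(2*l) = (-1 + l)*(2*l) = 2*l*(-1 + l))
f(O) = -7*O (f(O) = O*(-7) = -7*O)
f(y(J(2)))*34 = -14*(-1 + 1)*34 = -14*0*34 = -7*0*34 = 0*34 = 0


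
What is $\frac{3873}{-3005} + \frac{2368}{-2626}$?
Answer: $- \frac{8643169}{3945565} \approx -2.1906$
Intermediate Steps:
$\frac{3873}{-3005} + \frac{2368}{-2626} = 3873 \left(- \frac{1}{3005}\right) + 2368 \left(- \frac{1}{2626}\right) = - \frac{3873}{3005} - \frac{1184}{1313} = - \frac{8643169}{3945565}$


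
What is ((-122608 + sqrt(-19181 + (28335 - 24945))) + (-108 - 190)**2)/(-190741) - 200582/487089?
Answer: -21793654706/92907842949 - I*sqrt(15791)/190741 ≈ -0.23457 - 0.00065881*I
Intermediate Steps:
((-122608 + sqrt(-19181 + (28335 - 24945))) + (-108 - 190)**2)/(-190741) - 200582/487089 = ((-122608 + sqrt(-19181 + 3390)) + (-298)**2)*(-1/190741) - 200582*1/487089 = ((-122608 + sqrt(-15791)) + 88804)*(-1/190741) - 200582/487089 = ((-122608 + I*sqrt(15791)) + 88804)*(-1/190741) - 200582/487089 = (-33804 + I*sqrt(15791))*(-1/190741) - 200582/487089 = (33804/190741 - I*sqrt(15791)/190741) - 200582/487089 = -21793654706/92907842949 - I*sqrt(15791)/190741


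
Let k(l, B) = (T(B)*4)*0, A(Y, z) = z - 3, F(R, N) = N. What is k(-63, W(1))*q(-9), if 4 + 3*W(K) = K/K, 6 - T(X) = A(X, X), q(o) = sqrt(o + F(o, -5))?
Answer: 0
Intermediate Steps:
q(o) = sqrt(-5 + o) (q(o) = sqrt(o - 5) = sqrt(-5 + o))
A(Y, z) = -3 + z
T(X) = 9 - X (T(X) = 6 - (-3 + X) = 6 + (3 - X) = 9 - X)
W(K) = -1 (W(K) = -4/3 + (K/K)/3 = -4/3 + (1/3)*1 = -4/3 + 1/3 = -1)
k(l, B) = 0 (k(l, B) = ((9 - B)*4)*0 = (36 - 4*B)*0 = 0)
k(-63, W(1))*q(-9) = 0*sqrt(-5 - 9) = 0*sqrt(-14) = 0*(I*sqrt(14)) = 0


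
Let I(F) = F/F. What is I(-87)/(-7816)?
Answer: -1/7816 ≈ -0.00012794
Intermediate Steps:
I(F) = 1
I(-87)/(-7816) = 1/(-7816) = 1*(-1/7816) = -1/7816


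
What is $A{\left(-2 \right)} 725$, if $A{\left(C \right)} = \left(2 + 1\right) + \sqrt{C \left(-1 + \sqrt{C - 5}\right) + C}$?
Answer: $2175 + 725 \sqrt[4]{7} \left(1 - i\right) \approx 3354.3 - 1179.3 i$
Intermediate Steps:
$A{\left(C \right)} = 3 + \sqrt{C + C \left(-1 + \sqrt{-5 + C}\right)}$ ($A{\left(C \right)} = 3 + \sqrt{C \left(-1 + \sqrt{-5 + C}\right) + C} = 3 + \sqrt{C + C \left(-1 + \sqrt{-5 + C}\right)}$)
$A{\left(-2 \right)} 725 = \left(3 + \sqrt{- 2 \sqrt{-5 - 2}}\right) 725 = \left(3 + \sqrt{- 2 \sqrt{-7}}\right) 725 = \left(3 + \sqrt{- 2 i \sqrt{7}}\right) 725 = \left(3 + \sqrt{2} \sqrt[4]{7} \sqrt{- i}\right) 725 = 2175 + 725 \sqrt{2} \sqrt[4]{7} \sqrt{- i}$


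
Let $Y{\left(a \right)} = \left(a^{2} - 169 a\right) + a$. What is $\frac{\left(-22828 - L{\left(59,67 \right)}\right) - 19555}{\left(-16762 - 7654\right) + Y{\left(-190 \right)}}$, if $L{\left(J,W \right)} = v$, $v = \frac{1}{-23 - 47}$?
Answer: $- \frac{2966809}{3052280} \approx -0.972$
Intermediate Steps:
$v = - \frac{1}{70}$ ($v = \frac{1}{-70} = - \frac{1}{70} \approx -0.014286$)
$L{\left(J,W \right)} = - \frac{1}{70}$
$Y{\left(a \right)} = a^{2} - 168 a$
$\frac{\left(-22828 - L{\left(59,67 \right)}\right) - 19555}{\left(-16762 - 7654\right) + Y{\left(-190 \right)}} = \frac{\left(-22828 - - \frac{1}{70}\right) - 19555}{\left(-16762 - 7654\right) - 190 \left(-168 - 190\right)} = \frac{\left(-22828 + \frac{1}{70}\right) - 19555}{\left(-16762 - 7654\right) - -68020} = \frac{- \frac{1597959}{70} - 19555}{-24416 + 68020} = - \frac{2966809}{70 \cdot 43604} = \left(- \frac{2966809}{70}\right) \frac{1}{43604} = - \frac{2966809}{3052280}$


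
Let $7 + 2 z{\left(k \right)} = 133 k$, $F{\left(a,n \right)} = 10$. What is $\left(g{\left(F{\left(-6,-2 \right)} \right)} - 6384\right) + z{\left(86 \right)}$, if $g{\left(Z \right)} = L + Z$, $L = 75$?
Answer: $- \frac{1167}{2} \approx -583.5$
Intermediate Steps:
$z{\left(k \right)} = - \frac{7}{2} + \frac{133 k}{2}$
$g{\left(Z \right)} = 75 + Z$
$\left(g{\left(F{\left(-6,-2 \right)} \right)} - 6384\right) + z{\left(86 \right)} = \left(\left(75 + 10\right) - 6384\right) + \left(- \frac{7}{2} + \frac{133}{2} \cdot 86\right) = \left(85 - 6384\right) + \left(- \frac{7}{2} + 5719\right) = -6299 + \frac{11431}{2} = - \frac{1167}{2}$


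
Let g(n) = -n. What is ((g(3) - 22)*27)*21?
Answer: -14175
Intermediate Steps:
((g(3) - 22)*27)*21 = ((-1*3 - 22)*27)*21 = ((-3 - 22)*27)*21 = -25*27*21 = -675*21 = -14175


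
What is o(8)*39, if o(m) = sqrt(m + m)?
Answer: 156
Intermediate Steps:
o(m) = sqrt(2)*sqrt(m) (o(m) = sqrt(2*m) = sqrt(2)*sqrt(m))
o(8)*39 = (sqrt(2)*sqrt(8))*39 = (sqrt(2)*(2*sqrt(2)))*39 = 4*39 = 156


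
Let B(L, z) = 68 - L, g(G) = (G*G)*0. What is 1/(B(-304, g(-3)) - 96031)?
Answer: -1/95659 ≈ -1.0454e-5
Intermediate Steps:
g(G) = 0 (g(G) = G**2*0 = 0)
1/(B(-304, g(-3)) - 96031) = 1/((68 - 1*(-304)) - 96031) = 1/((68 + 304) - 96031) = 1/(372 - 96031) = 1/(-95659) = -1/95659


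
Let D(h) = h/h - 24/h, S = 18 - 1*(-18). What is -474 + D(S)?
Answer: -1421/3 ≈ -473.67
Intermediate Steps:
S = 36 (S = 18 + 18 = 36)
D(h) = 1 - 24/h
-474 + D(S) = -474 + (-24 + 36)/36 = -474 + (1/36)*12 = -474 + ⅓ = -1421/3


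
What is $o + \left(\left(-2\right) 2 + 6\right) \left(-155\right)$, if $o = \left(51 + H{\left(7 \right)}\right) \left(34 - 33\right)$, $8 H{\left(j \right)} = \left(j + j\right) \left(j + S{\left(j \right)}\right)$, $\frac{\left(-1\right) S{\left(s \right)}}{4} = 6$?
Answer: $- \frac{1155}{4} \approx -288.75$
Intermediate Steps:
$S{\left(s \right)} = -24$ ($S{\left(s \right)} = \left(-4\right) 6 = -24$)
$H{\left(j \right)} = \frac{j \left(-24 + j\right)}{4}$ ($H{\left(j \right)} = \frac{\left(j + j\right) \left(j - 24\right)}{8} = \frac{2 j \left(-24 + j\right)}{8} = \frac{j \left(-24 + j\right)}{4}$)
$o = \frac{85}{4}$ ($o = \left(51 + \frac{1}{4} \cdot 7 \left(-24 + 7\right)\right) \left(34 - 33\right) = \left(51 + \frac{1}{4} \cdot 7 \left(-17\right)\right) 1 = \left(51 - \frac{119}{4}\right) 1 = \frac{85}{4} \cdot 1 = \frac{85}{4} \approx 21.25$)
$o + \left(\left(-2\right) 2 + 6\right) \left(-155\right) = \frac{85}{4} + \left(\left(-2\right) 2 + 6\right) \left(-155\right) = \frac{85}{4} + \left(-4 + 6\right) \left(-155\right) = \frac{85}{4} + 2 \left(-155\right) = \frac{85}{4} - 310 = - \frac{1155}{4}$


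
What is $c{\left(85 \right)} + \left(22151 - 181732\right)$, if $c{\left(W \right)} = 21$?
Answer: $-159560$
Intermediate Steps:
$c{\left(85 \right)} + \left(22151 - 181732\right) = 21 + \left(22151 - 181732\right) = 21 - 159581 = -159560$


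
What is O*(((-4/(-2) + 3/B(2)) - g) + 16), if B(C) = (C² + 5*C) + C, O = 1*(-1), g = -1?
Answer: -307/16 ≈ -19.188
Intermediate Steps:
O = -1
B(C) = C² + 6*C
O*(((-4/(-2) + 3/B(2)) - g) + 16) = -(((-4/(-2) + 3/((2*(6 + 2)))) - 1*(-1)) + 16) = -(((-4*(-½) + 3/((2*8))) + 1) + 16) = -(((2 + 3/16) + 1) + 16) = -((35/16 + 1) + 16) = -(51/16 + 16) = -1*307/16 = -307/16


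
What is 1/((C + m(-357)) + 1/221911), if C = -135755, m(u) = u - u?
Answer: -221911/30125527804 ≈ -7.3662e-6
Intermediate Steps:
m(u) = 0
1/((C + m(-357)) + 1/221911) = 1/((-135755 + 0) + 1/221911) = 1/(-135755 + 1/221911) = 1/(-30125527804/221911) = -221911/30125527804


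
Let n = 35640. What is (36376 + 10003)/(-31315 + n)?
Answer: 46379/4325 ≈ 10.723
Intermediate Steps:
(36376 + 10003)/(-31315 + n) = (36376 + 10003)/(-31315 + 35640) = 46379/4325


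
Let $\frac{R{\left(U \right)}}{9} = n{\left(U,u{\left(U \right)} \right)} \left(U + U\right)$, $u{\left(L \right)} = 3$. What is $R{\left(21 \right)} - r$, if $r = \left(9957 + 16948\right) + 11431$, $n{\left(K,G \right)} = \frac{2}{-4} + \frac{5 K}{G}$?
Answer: $-25295$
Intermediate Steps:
$n{\left(K,G \right)} = - \frac{1}{2} + \frac{5 K}{G}$ ($n{\left(K,G \right)} = 2 \left(- \frac{1}{4}\right) + \frac{5 K}{G} = - \frac{1}{2} + \frac{5 K}{G}$)
$r = 38336$ ($r = 26905 + 11431 = 38336$)
$R{\left(U \right)} = 18 U \left(- \frac{1}{2} + \frac{5 U}{3}\right)$ ($R{\left(U \right)} = 9 \frac{\left(-1\right) 3 + 10 U}{2 \cdot 3} \left(U + U\right) = 9 \cdot \frac{1}{2} \cdot \frac{1}{3} \left(-3 + 10 U\right) 2 U = 9 \left(- \frac{1}{2} + \frac{5 U}{3}\right) 2 U = 9 \cdot 2 U \left(- \frac{1}{2} + \frac{5 U}{3}\right) = 18 U \left(- \frac{1}{2} + \frac{5 U}{3}\right)$)
$R{\left(21 \right)} - r = 3 \cdot 21 \left(-3 + 10 \cdot 21\right) - 38336 = 3 \cdot 21 \left(-3 + 210\right) - 38336 = 3 \cdot 21 \cdot 207 - 38336 = 13041 - 38336 = -25295$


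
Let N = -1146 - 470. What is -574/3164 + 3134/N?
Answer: -193635/91304 ≈ -2.1208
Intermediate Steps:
N = -1616
-574/3164 + 3134/N = -574/3164 + 3134/(-1616) = -574*1/3164 + 3134*(-1/1616) = -41/226 - 1567/808 = -193635/91304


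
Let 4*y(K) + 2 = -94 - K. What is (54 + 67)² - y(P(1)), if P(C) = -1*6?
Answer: 29327/2 ≈ 14664.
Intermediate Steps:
P(C) = -6
y(K) = -24 - K/4 (y(K) = -½ + (-94 - K)/4 = -½ + (-47/2 - K/4) = -24 - K/4)
(54 + 67)² - y(P(1)) = (54 + 67)² - (-24 - ¼*(-6)) = 121² - (-24 + 3/2) = 14641 - 1*(-45/2) = 14641 + 45/2 = 29327/2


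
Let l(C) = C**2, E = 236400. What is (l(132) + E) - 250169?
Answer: 3655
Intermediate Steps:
(l(132) + E) - 250169 = (132**2 + 236400) - 250169 = (17424 + 236400) - 250169 = 253824 - 250169 = 3655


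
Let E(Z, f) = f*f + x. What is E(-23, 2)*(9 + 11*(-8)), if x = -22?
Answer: 1422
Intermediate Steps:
E(Z, f) = -22 + f² (E(Z, f) = f*f - 22 = f² - 22 = -22 + f²)
E(-23, 2)*(9 + 11*(-8)) = (-22 + 2²)*(9 + 11*(-8)) = (-22 + 4)*(9 - 88) = -18*(-79) = 1422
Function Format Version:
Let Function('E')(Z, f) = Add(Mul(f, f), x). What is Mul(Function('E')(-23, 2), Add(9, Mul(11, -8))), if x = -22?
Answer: 1422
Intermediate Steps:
Function('E')(Z, f) = Add(-22, Pow(f, 2)) (Function('E')(Z, f) = Add(Mul(f, f), -22) = Add(Pow(f, 2), -22) = Add(-22, Pow(f, 2)))
Mul(Function('E')(-23, 2), Add(9, Mul(11, -8))) = Mul(Add(-22, Pow(2, 2)), Add(9, Mul(11, -8))) = Mul(Add(-22, 4), Add(9, -88)) = Mul(-18, -79) = 1422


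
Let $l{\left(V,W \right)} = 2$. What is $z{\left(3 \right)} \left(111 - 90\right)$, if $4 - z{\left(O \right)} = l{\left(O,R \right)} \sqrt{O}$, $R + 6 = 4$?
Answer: $84 - 42 \sqrt{3} \approx 11.254$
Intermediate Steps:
$R = -2$ ($R = -6 + 4 = -2$)
$z{\left(O \right)} = 4 - 2 \sqrt{O}$
$z{\left(3 \right)} \left(111 - 90\right) = \left(4 - 2 \sqrt{3}\right) \left(111 - 90\right) = \left(4 - 2 \sqrt{3}\right) 21 = 84 - 42 \sqrt{3}$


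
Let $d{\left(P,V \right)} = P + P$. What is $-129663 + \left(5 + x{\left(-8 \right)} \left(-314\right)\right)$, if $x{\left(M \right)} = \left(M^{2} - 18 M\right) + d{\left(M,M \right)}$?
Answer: $-189946$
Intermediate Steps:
$d{\left(P,V \right)} = 2 P$
$x{\left(M \right)} = M^{2} - 16 M$ ($x{\left(M \right)} = \left(M^{2} - 18 M\right) + 2 M = M^{2} - 16 M$)
$-129663 + \left(5 + x{\left(-8 \right)} \left(-314\right)\right) = -129663 + \left(5 + - 8 \left(-16 - 8\right) \left(-314\right)\right) = -129663 + \left(5 + \left(-8\right) \left(-24\right) \left(-314\right)\right) = -129663 + \left(5 + 192 \left(-314\right)\right) = -129663 + \left(5 - 60288\right) = -129663 - 60283 = -189946$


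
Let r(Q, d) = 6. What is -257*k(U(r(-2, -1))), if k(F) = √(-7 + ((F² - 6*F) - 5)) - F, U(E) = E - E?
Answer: -514*I*√3 ≈ -890.27*I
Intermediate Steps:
U(E) = 0
k(F) = √(-12 + F² - 6*F) - F (k(F) = √(-7 + (-5 + F² - 6*F)) - F = √(-12 + F² - 6*F) - F)
-257*k(U(r(-2, -1))) = -257*(√(-12 + 0² - 6*0) - 1*0) = -257*(√(-12 + 0 + 0) + 0) = -257*(√(-12) + 0) = -257*(2*I*√3 + 0) = -514*I*√3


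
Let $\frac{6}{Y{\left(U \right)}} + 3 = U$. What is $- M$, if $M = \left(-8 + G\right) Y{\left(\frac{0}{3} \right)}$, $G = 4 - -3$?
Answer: $-2$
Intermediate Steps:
$G = 7$ ($G = 4 + 3 = 7$)
$Y{\left(U \right)} = \frac{6}{-3 + U}$
$M = 2$ ($M = \left(-8 + 7\right) \frac{6}{-3 + \frac{0}{3}} = - \frac{6}{-3 + 0 \cdot \frac{1}{3}} = - \frac{6}{-3 + 0} = - \frac{6}{-3} = - \frac{6 \left(-1\right)}{3} = \left(-1\right) \left(-2\right) = 2$)
$- M = \left(-1\right) 2 = -2$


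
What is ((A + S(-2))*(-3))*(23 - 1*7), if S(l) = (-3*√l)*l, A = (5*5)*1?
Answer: -1200 - 288*I*√2 ≈ -1200.0 - 407.29*I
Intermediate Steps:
A = 25 (A = 25*1 = 25)
S(l) = -3*l^(3/2)
((A + S(-2))*(-3))*(23 - 1*7) = ((25 - (-6)*I*√2)*(-3))*(23 - 1*7) = ((25 - (-6)*I*√2)*(-3))*(23 - 7) = ((25 + 6*I*√2)*(-3))*16 = (-75 - 18*I*√2)*16 = -1200 - 288*I*√2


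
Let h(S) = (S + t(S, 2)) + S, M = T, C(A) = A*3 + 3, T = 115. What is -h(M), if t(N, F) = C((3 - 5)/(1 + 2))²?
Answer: -231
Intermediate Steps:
C(A) = 3 + 3*A (C(A) = 3*A + 3 = 3 + 3*A)
M = 115
t(N, F) = 1 (t(N, F) = (3 + 3*((3 - 5)/(1 + 2)))² = (3 + 3*(-2/3))² = (3 + 3*(-2*⅓))² = (3 + 3*(-⅔))² = (3 - 2)² = 1² = 1)
h(S) = 1 + 2*S (h(S) = (S + 1) + S = (1 + S) + S = 1 + 2*S)
-h(M) = -(1 + 2*115) = -(1 + 230) = -1*231 = -231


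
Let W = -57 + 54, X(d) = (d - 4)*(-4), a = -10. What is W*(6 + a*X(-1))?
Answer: 582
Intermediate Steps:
X(d) = 16 - 4*d (X(d) = (-4 + d)*(-4) = 16 - 4*d)
W = -3
W*(6 + a*X(-1)) = -3*(6 - 10*(16 - 4*(-1))) = -3*(6 - 10*(16 + 4)) = -3*(6 - 10*20) = -3*(6 - 200) = -3*(-194) = 582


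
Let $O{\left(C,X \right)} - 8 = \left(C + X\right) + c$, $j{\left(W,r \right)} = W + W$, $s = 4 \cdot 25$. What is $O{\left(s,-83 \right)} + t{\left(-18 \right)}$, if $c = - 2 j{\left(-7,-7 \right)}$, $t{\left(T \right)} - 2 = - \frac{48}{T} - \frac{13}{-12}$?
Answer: $\frac{235}{4} \approx 58.75$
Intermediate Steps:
$t{\left(T \right)} = \frac{37}{12} - \frac{48}{T}$ ($t{\left(T \right)} = 2 - \left(- \frac{13}{12} + \frac{48}{T}\right) = 2 + \left(- \frac{48}{T} + \frac{13}{12}\right) = 2 + \left(\frac{13}{12} - \frac{48}{T}\right) = \frac{37}{12} - \frac{48}{T}$)
$s = 100$
$j{\left(W,r \right)} = 2 W$
$c = 28$ ($c = - 2 \cdot 2 \left(-7\right) = \left(-2\right) \left(-14\right) = 28$)
$O{\left(C,X \right)} = 36 + C + X$ ($O{\left(C,X \right)} = 8 + \left(\left(C + X\right) + 28\right) = 8 + \left(28 + C + X\right) = 36 + C + X$)
$O{\left(s,-83 \right)} + t{\left(-18 \right)} = \left(36 + 100 - 83\right) + \left(\frac{37}{12} - \frac{48}{-18}\right) = 53 + \left(\frac{37}{12} - - \frac{8}{3}\right) = 53 + \left(\frac{37}{12} + \frac{8}{3}\right) = 53 + \frac{23}{4} = \frac{235}{4}$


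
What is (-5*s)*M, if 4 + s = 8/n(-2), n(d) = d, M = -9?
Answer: -360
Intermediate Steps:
s = -8 (s = -4 + 8/(-2) = -4 + 8*(-½) = -4 - 4 = -8)
(-5*s)*M = -5*(-8)*(-9) = 40*(-9) = -360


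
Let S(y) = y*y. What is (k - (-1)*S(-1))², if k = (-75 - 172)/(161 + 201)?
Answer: 13225/131044 ≈ 0.10092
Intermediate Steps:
S(y) = y²
k = -247/362 ≈ -0.68232
(k - (-1)*S(-1))² = (-247/362 - (-1)*(-1)²)² = (-247/362 - (-1))² = (-247/362 - 1*(-1))² = (-247/362 + 1)² = (115/362)² = 13225/131044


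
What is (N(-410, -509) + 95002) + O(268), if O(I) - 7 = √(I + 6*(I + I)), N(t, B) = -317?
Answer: 94692 + 2*√871 ≈ 94751.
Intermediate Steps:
O(I) = 7 + √13*√I (O(I) = 7 + √(I + 6*(I + I)) = 7 + √(I + 6*(2*I)) = 7 + √(I + 12*I) = 7 + √(13*I) = 7 + √13*√I)
(N(-410, -509) + 95002) + O(268) = (-317 + 95002) + (7 + √13*√268) = 94685 + (7 + √13*(2*√67)) = 94685 + (7 + 2*√871) = 94692 + 2*√871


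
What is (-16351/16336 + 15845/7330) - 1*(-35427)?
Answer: 424227000085/11974288 ≈ 35428.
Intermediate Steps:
(-16351/16336 + 15845/7330) - 1*(-35427) = (-16351*1/16336 + 15845*(1/7330)) + 35427 = (-16351/16336 + 3169/1466) + 35427 = 13899109/11974288 + 35427 = 424227000085/11974288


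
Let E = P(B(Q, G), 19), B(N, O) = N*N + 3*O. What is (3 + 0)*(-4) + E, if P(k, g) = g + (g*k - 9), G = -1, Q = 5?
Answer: 416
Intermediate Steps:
B(N, O) = N**2 + 3*O
P(k, g) = -9 + g + g*k (P(k, g) = g + (-9 + g*k) = -9 + g + g*k)
E = 428 (E = -9 + 19 + 19*(5**2 + 3*(-1)) = -9 + 19 + 19*(25 - 3) = -9 + 19 + 19*22 = -9 + 19 + 418 = 428)
(3 + 0)*(-4) + E = (3 + 0)*(-4) + 428 = 3*(-4) + 428 = -12 + 428 = 416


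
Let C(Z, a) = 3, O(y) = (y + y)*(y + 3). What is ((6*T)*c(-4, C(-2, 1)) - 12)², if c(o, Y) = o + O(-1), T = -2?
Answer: 7056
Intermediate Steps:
O(y) = 2*y*(3 + y) (O(y) = (2*y)*(3 + y) = 2*y*(3 + y))
c(o, Y) = -4 + o (c(o, Y) = o + 2*(-1)*(3 - 1) = o + 2*(-1)*2 = o - 4 = -4 + o)
((6*T)*c(-4, C(-2, 1)) - 12)² = ((6*(-2))*(-4 - 4) - 12)² = (-12*(-8) - 12)² = (96 - 12)² = 84² = 7056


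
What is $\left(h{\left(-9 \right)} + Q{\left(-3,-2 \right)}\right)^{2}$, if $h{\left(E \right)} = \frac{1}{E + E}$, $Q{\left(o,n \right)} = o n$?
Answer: $\frac{11449}{324} \approx 35.336$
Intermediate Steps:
$Q{\left(o,n \right)} = n o$
$h{\left(E \right)} = \frac{1}{2 E}$
$\left(h{\left(-9 \right)} + Q{\left(-3,-2 \right)}\right)^{2} = \left(\frac{1}{2 \left(-9\right)} - -6\right)^{2} = \left(\frac{1}{2} \left(- \frac{1}{9}\right) + 6\right)^{2} = \left(- \frac{1}{18} + 6\right)^{2} = \left(\frac{107}{18}\right)^{2} = \frac{11449}{324}$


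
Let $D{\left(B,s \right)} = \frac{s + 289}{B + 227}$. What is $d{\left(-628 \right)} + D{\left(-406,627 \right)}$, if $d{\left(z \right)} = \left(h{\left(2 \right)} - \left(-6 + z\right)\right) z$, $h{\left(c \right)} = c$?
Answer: $- \frac{71494948}{179} \approx -3.9941 \cdot 10^{5}$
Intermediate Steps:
$D{\left(B,s \right)} = \frac{289 + s}{227 + B}$
$d{\left(z \right)} = z \left(8 - z\right)$ ($d{\left(z \right)} = \left(2 - \left(-6 + z\right)\right) z = \left(8 - z\right) z = z \left(8 - z\right)$)
$d{\left(-628 \right)} + D{\left(-406,627 \right)} = - 628 \left(8 - -628\right) + \frac{289 + 627}{227 - 406} = - 628 \left(8 + 628\right) + \frac{1}{-179} \cdot 916 = \left(-628\right) 636 - \frac{916}{179} = -399408 - \frac{916}{179} = - \frac{71494948}{179}$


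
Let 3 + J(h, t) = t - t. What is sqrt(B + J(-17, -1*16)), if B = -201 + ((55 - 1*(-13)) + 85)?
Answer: I*sqrt(51) ≈ 7.1414*I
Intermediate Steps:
J(h, t) = -3 (J(h, t) = -3 + (t - t) = -3 + 0 = -3)
B = -48 (B = -201 + ((55 + 13) + 85) = -201 + (68 + 85) = -201 + 153 = -48)
sqrt(B + J(-17, -1*16)) = sqrt(-48 - 3) = sqrt(-51) = I*sqrt(51)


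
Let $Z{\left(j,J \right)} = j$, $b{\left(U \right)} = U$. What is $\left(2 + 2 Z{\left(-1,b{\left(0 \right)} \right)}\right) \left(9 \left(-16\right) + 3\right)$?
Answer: $0$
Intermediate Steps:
$\left(2 + 2 Z{\left(-1,b{\left(0 \right)} \right)}\right) \left(9 \left(-16\right) + 3\right) = \left(2 + 2 \left(-1\right)\right) \left(9 \left(-16\right) + 3\right) = \left(2 - 2\right) \left(-144 + 3\right) = 0 \left(-141\right) = 0$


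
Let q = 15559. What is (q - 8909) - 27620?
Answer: -20970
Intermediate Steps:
(q - 8909) - 27620 = (15559 - 8909) - 27620 = 6650 - 27620 = -20970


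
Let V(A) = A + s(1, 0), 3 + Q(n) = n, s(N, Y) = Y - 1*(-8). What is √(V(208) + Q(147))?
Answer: 6*√10 ≈ 18.974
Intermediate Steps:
s(N, Y) = 8 + Y (s(N, Y) = Y + 8 = 8 + Y)
Q(n) = -3 + n
V(A) = 8 + A (V(A) = A + (8 + 0) = A + 8 = 8 + A)
√(V(208) + Q(147)) = √((8 + 208) + (-3 + 147)) = √(216 + 144) = √360 = 6*√10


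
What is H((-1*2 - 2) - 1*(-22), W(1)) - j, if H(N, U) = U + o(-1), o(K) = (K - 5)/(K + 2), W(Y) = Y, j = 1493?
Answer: -1498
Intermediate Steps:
o(K) = (-5 + K)/(2 + K)
H(N, U) = -6 + U (H(N, U) = U + (-5 - 1)/(2 - 1) = U - 6/1 = U + 1*(-6) = U - 6 = -6 + U)
H((-1*2 - 2) - 1*(-22), W(1)) - j = (-6 + 1) - 1*1493 = -5 - 1493 = -1498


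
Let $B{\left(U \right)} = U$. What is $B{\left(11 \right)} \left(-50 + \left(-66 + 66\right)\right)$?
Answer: $-550$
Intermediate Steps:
$B{\left(11 \right)} \left(-50 + \left(-66 + 66\right)\right) = 11 \left(-50 + \left(-66 + 66\right)\right) = 11 \left(-50 + 0\right) = 11 \left(-50\right) = -550$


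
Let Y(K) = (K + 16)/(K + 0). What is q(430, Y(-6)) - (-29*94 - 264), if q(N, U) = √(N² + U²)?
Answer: 2990 + 5*√66565/3 ≈ 3420.0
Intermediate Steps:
Y(K) = (16 + K)/K
q(430, Y(-6)) - (-29*94 - 264) = √(430² + ((16 - 6)/(-6))²) - (-29*94 - 264) = √(184900 + (-⅙*10)²) - (-2726 - 264) = √(184900 + (-5/3)²) - 1*(-2990) = √(184900 + 25/9) + 2990 = √(1664125/9) + 2990 = 5*√66565/3 + 2990 = 2990 + 5*√66565/3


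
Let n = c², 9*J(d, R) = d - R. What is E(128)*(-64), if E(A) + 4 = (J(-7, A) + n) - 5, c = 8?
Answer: -2560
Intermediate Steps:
J(d, R) = -R/9 + d/9 (J(d, R) = (d - R)/9 = -R/9 + d/9)
n = 64 (n = 8² = 64)
E(A) = 488/9 - A/9 (E(A) = -4 + (((-A/9 + (⅑)*(-7)) + 64) - 5) = -4 + (((-A/9 - 7/9) + 64) - 5) = -4 + (((-7/9 - A/9) + 64) - 5) = -4 + ((569/9 - A/9) - 5) = -4 + (524/9 - A/9) = 488/9 - A/9)
E(128)*(-64) = (488/9 - ⅑*128)*(-64) = (488/9 - 128/9)*(-64) = 40*(-64) = -2560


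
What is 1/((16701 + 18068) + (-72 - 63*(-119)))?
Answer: 1/42194 ≈ 2.3700e-5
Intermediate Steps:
1/((16701 + 18068) + (-72 - 63*(-119))) = 1/(34769 + (-72 + 7497)) = 1/(34769 + 7425) = 1/42194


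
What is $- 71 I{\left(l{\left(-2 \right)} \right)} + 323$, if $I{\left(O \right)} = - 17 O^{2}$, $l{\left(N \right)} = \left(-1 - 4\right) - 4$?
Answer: $98090$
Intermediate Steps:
$l{\left(N \right)} = -9$ ($l{\left(N \right)} = -5 - 4 = -9$)
$- 71 I{\left(l{\left(-2 \right)} \right)} + 323 = - 71 \left(- 17 \left(-9\right)^{2}\right) + 323 = - 71 \left(\left(-17\right) 81\right) + 323 = \left(-71\right) \left(-1377\right) + 323 = 97767 + 323 = 98090$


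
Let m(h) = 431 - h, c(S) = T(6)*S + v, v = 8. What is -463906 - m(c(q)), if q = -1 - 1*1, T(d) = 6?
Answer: -464341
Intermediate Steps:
q = -2 (q = -1 - 1 = -2)
c(S) = 8 + 6*S (c(S) = 6*S + 8 = 8 + 6*S)
-463906 - m(c(q)) = -463906 - (431 - (8 + 6*(-2))) = -463906 - (431 - (8 - 12)) = -463906 - (431 - 1*(-4)) = -463906 - (431 + 4) = -463906 - 1*435 = -463906 - 435 = -464341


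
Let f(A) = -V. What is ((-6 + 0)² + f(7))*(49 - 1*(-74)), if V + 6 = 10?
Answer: 3936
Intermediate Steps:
V = 4 (V = -6 + 10 = 4)
f(A) = -4 (f(A) = -1*4 = -4)
((-6 + 0)² + f(7))*(49 - 1*(-74)) = ((-6 + 0)² - 4)*(49 - 1*(-74)) = ((-6)² - 4)*(49 + 74) = (36 - 4)*123 = 32*123 = 3936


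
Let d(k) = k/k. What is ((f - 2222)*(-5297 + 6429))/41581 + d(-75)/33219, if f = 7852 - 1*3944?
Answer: 63400230469/1381279239 ≈ 45.900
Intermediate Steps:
f = 3908 (f = 7852 - 3944 = 3908)
d(k) = 1
((f - 2222)*(-5297 + 6429))/41581 + d(-75)/33219 = ((3908 - 2222)*(-5297 + 6429))/41581 + 1/33219 = (1686*1132)*(1/41581) + 1*(1/33219) = 1908552*(1/41581) + 1/33219 = 1908552/41581 + 1/33219 = 63400230469/1381279239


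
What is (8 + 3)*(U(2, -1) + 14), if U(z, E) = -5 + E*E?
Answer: 110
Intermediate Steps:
U(z, E) = -5 + E²
(8 + 3)*(U(2, -1) + 14) = (8 + 3)*((-5 + (-1)²) + 14) = 11*((-5 + 1) + 14) = 11*(-4 + 14) = 11*10 = 110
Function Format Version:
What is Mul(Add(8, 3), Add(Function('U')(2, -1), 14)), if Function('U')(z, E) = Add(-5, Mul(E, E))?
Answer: 110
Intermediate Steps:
Function('U')(z, E) = Add(-5, Pow(E, 2))
Mul(Add(8, 3), Add(Function('U')(2, -1), 14)) = Mul(Add(8, 3), Add(Add(-5, Pow(-1, 2)), 14)) = Mul(11, Add(Add(-5, 1), 14)) = Mul(11, Add(-4, 14)) = Mul(11, 10) = 110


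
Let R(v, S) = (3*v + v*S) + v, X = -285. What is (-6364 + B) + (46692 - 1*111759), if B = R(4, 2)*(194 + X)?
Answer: -73615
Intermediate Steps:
R(v, S) = 4*v + S*v (R(v, S) = (3*v + S*v) + v = 4*v + S*v)
B = -2184 (B = (4*(4 + 2))*(194 - 285) = (4*6)*(-91) = 24*(-91) = -2184)
(-6364 + B) + (46692 - 1*111759) = (-6364 - 2184) + (46692 - 1*111759) = -8548 + (46692 - 111759) = -8548 - 65067 = -73615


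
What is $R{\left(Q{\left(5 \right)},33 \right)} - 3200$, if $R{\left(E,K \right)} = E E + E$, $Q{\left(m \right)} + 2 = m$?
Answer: $-3188$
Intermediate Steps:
$Q{\left(m \right)} = -2 + m$
$R{\left(E,K \right)} = E + E^{2}$ ($R{\left(E,K \right)} = E^{2} + E = E + E^{2}$)
$R{\left(Q{\left(5 \right)},33 \right)} - 3200 = \left(-2 + 5\right) \left(1 + \left(-2 + 5\right)\right) - 3200 = 3 \left(1 + 3\right) - 3200 = 3 \cdot 4 - 3200 = 12 - 3200 = -3188$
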